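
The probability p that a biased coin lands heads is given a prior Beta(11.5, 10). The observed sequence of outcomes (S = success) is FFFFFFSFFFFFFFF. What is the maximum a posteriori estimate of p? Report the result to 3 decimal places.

p̂_MAP = 0.333

Prior: Beta(11.5, 10).
Data: 1 success in 15 trials (from the sequence). The binomial likelihood contributes p(1−p)^14, so the posterior is Beta(11.5+1, 10+14) = Beta(12.5, 24).
For Beta(a, b) with a, b > 1 the mode is (a−1)/(a+b−2) = 11.5/34.5 ≈ 0.333.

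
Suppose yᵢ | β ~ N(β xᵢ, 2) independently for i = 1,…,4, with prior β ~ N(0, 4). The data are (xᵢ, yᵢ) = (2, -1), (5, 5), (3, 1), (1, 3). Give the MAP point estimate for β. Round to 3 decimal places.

β̂_MAP = 0.734

log p(β | y) = −Σ(yᵢ − βxᵢ)²/(2·2) − β²/(2·4) + const.
Setting the derivative to zero: Σxᵢ(yᵢ − βxᵢ)/2 − β/4 = 0, so β = Σxᵢyᵢ / (Σxᵢ² + σ²/τ²).
Σxᵢyᵢ = 2·(-1) + 5·5 + 3·1 + 1·3 = 29; Σxᵢ² = 39; σ²/τ² = 0.5.
β̂_MAP = 29 / (39 + 0.5) = 29/39.5 ≈ 0.734.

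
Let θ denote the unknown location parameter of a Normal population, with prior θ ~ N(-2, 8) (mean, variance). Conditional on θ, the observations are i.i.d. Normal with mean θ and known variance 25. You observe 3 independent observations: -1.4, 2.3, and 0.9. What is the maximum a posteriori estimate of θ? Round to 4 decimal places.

θ̂_MAP = -0.7265

n = 3; x̄ = ((-1.4) + 2.3 + 0.9)/3 = 1.8/3 = 0.6.
For a Normal prior and Normal likelihood with known variance, the posterior is Normal; its mode equals its mean, the precision-weighted average.
Prior precision 1/σ₀² = 1/8 = 0.125; data precision n/σ² = 3/25 = 0.12.
θ̂ = (0.125·(-2) + 0.12·0.6) / (0.125 + 0.12) = (-0.178)/0.245 = -178/245 ≈ -0.7265.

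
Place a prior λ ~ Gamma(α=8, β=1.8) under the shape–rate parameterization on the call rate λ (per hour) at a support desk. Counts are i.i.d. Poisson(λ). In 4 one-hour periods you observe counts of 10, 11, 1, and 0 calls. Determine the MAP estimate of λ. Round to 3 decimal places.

λ̂_MAP = 5.000

Σxᵢ = 10+11+1+0 = 22, with n = 4.
Posterior ∝ λ^7e^(−1.8λ) · λ^22e^(−4λ) = λ^29e^(−5.8λ), i.e. Gamma(shape=30, rate=5.8).
The mode of a Gamma(a, b) with a ≥ 1 (shape–rate) is (a−1)/b = 29/5.8 ≈ 5.000.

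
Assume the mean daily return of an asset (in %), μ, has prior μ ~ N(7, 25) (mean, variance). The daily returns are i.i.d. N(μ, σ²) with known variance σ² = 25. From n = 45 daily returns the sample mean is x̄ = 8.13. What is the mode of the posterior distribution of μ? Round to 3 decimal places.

n = 45, x̄ = 8.13.
For a Normal prior and Normal likelihood with known variance, the posterior is Normal; its mode equals its mean, the precision-weighted average.
Prior precision 1/σ₀² = 1/25 = 0.04; data precision n/σ² = 45/25 = 1.8.
μ̂ = (0.04·7 + 1.8·8.13) / (0.04 + 1.8) = 14.914/1.84 = 7457/920 ≈ 8.105.

μ̂_MAP = 8.105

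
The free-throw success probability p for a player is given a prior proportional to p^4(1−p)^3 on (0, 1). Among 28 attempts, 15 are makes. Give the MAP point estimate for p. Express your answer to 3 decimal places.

p̂_MAP = 0.543

The prior density ∝ p^4(1−p)^3 is the kernel of Beta(5, 4).
Data: 15 successes in 28 trials. The binomial likelihood contributes p^15(1−p)^13, so the posterior is Beta(5+15, 4+13) = Beta(20, 17).
For Beta(a, b) with a, b > 1 the mode is (a−1)/(a+b−2) = 19/35 ≈ 0.543.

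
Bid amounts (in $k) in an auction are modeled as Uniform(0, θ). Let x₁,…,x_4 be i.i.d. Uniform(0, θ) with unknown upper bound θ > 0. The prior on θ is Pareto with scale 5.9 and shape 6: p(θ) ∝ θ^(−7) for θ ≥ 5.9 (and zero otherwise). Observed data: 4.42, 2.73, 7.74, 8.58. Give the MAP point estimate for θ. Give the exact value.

θ̂_MAP = 8.58

The Uniform(0, θ) likelihood is θ^(−n) for θ ≥ max(xᵢ), zero otherwise. Here max(xᵢ) = 8.58.
Posterior ∝ θ^(−7) · θ^(−4) = θ^(−11) on θ ≥ max(5.9, 8.58) = 8.58.
This density is strictly decreasing in θ, so the posterior mode lies at the lower boundary of the support.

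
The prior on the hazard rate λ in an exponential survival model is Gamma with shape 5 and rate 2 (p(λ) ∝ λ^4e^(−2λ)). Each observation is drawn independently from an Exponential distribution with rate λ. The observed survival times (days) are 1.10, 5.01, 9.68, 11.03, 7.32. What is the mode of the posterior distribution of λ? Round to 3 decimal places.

The Exponential(rate=λ) likelihood is ∝ λ^n e^(−λΣtᵢ). Here n = 5 and Σtᵢ = 1.10 + 5.01 + 9.68 + 11.03 + 7.32 = 34.14.
Posterior ∝ λ^4e^(−2λ) · λ^5e^(−34.14λ) = λ^9e^(−36.14λ), i.e. Gamma(10, 36.14).
Mode = (a−1)/b = 9/36.14 ≈ 0.249.

λ̂_MAP = 0.249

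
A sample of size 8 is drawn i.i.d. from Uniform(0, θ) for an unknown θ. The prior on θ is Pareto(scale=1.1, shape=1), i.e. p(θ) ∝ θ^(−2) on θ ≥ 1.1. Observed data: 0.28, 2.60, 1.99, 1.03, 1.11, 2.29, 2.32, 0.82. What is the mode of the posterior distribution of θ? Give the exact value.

θ̂_MAP = 2.60

The Uniform(0, θ) likelihood is θ^(−n) for θ ≥ max(xᵢ), zero otherwise. Here max(xᵢ) = 2.60.
Posterior ∝ θ^(−2) · θ^(−8) = θ^(−10) on θ ≥ max(1.1, 2.60) = 2.60.
This density is strictly decreasing in θ, so the posterior mode lies at the lower boundary of the support.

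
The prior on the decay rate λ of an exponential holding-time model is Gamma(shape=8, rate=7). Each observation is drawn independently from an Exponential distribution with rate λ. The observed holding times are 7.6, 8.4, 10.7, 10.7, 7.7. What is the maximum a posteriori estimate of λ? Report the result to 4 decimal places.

The Exponential(rate=λ) likelihood is ∝ λ^n e^(−λΣtᵢ). Here n = 5 and Σtᵢ = 7.6 + 8.4 + 10.7 + 10.7 + 7.7 = 45.1.
Posterior ∝ λ^7e^(−7λ) · λ^5e^(−45.1λ) = λ^12e^(−52.1λ), i.e. Gamma(13, 52.1).
Mode = (a−1)/b = 12/52.1 ≈ 0.2303.

λ̂_MAP = 0.2303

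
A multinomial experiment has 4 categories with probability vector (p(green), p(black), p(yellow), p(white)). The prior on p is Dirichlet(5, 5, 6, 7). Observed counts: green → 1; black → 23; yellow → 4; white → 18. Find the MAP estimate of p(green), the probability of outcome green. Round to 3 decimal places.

The posterior is Dirichlet(αᵢ + nᵢ) = Dirichlet(6, 28, 10, 25).
For a Dirichlet(a₁,…,a_K) with all aᵢ > 1, the mode has j-th component (aⱼ − 1)/(Σaᵢ − K).
Here Σaᵢ = 69 and K = 4, so p(green) = (6 − 1)/(69 − 4) = 5/65 ≈ 0.077.

MAP estimate of p(green) = 0.077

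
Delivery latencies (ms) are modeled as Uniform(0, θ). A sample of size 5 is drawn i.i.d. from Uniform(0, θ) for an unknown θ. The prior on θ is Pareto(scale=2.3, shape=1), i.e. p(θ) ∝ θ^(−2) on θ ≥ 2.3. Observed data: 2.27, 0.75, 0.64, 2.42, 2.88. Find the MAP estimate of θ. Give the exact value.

θ̂_MAP = 2.88

The Uniform(0, θ) likelihood is θ^(−n) for θ ≥ max(xᵢ), zero otherwise. Here max(xᵢ) = 2.88.
Posterior ∝ θ^(−2) · θ^(−5) = θ^(−7) on θ ≥ max(2.3, 2.88) = 2.88.
This density is strictly decreasing in θ, so the posterior mode lies at the lower boundary of the support.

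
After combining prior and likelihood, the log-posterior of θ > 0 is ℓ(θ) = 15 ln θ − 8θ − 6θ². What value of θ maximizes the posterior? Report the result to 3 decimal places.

θ̂_MAP = 0.833

ℓ'(θ) = 15/θ − 8 − 12θ. Setting this to zero and multiplying by θ: 12θ² + 8θ − 15 = 0.
θ = (−8 + √(8² + 4·12·15)) / (2·12) = (−8 + √784) / 24 = (−8 + 28)/24 = 5/6.
ℓ''(θ) = −15/θ² − 12 < 0, confirming a maximum.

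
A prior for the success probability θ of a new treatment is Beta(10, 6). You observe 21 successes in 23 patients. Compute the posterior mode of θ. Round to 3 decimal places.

Prior: Beta(10, 6).
Data: 21 successes in 23 trials. The binomial likelihood contributes θ^21(1−θ)^2, so the posterior is Beta(10+21, 6+2) = Beta(31, 8).
For Beta(a, b) with a, b > 1 the mode is (a−1)/(a+b−2) = 30/37 ≈ 0.811.

θ̂_MAP = 0.811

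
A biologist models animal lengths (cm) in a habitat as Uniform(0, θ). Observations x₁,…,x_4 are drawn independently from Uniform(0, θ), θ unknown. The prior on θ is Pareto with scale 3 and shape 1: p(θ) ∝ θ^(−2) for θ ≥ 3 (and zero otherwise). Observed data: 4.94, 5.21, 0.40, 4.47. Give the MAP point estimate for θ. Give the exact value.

θ̂_MAP = 5.21

The Uniform(0, θ) likelihood is θ^(−n) for θ ≥ max(xᵢ), zero otherwise. Here max(xᵢ) = 5.21.
Posterior ∝ θ^(−2) · θ^(−4) = θ^(−6) on θ ≥ max(3, 5.21) = 5.21.
This density is strictly decreasing in θ, so the posterior mode lies at the lower boundary of the support.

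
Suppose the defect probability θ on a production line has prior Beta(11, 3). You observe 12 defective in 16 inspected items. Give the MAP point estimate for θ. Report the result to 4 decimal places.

θ̂_MAP = 0.7857

Prior: Beta(11, 3).
Data: 12 successes in 16 trials. The binomial likelihood contributes θ^12(1−θ)^4, so the posterior is Beta(11+12, 3+4) = Beta(23, 7).
For Beta(a, b) with a, b > 1 the mode is (a−1)/(a+b−2) = 22/28 ≈ 0.7857.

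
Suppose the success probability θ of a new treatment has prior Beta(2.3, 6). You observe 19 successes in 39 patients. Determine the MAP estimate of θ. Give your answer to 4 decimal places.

θ̂_MAP = 0.4481

Prior: Beta(2.3, 6).
Data: 19 successes in 39 trials. The binomial likelihood contributes θ^19(1−θ)^20, so the posterior is Beta(2.3+19, 6+20) = Beta(21.3, 26).
For Beta(a, b) with a, b > 1 the mode is (a−1)/(a+b−2) = 20.3/45.3 ≈ 0.4481.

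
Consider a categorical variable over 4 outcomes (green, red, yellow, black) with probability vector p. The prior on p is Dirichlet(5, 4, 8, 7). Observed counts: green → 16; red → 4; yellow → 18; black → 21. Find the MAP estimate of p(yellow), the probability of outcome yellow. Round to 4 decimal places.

The posterior is Dirichlet(αᵢ + nᵢ) = Dirichlet(21, 8, 26, 28).
For a Dirichlet(a₁,…,a_K) with all aᵢ > 1, the mode has j-th component (aⱼ − 1)/(Σaᵢ − K).
Here Σaᵢ = 83 and K = 4, so p(yellow) = (26 − 1)/(83 − 4) = 25/79 ≈ 0.3165.

MAP estimate of p(yellow) = 0.3165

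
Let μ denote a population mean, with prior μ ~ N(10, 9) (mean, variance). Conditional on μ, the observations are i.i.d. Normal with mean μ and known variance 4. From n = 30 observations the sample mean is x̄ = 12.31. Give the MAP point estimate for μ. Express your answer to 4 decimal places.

n = 30, x̄ = 12.31.
For a Normal prior and Normal likelihood with known variance, the posterior is Normal; its mode equals its mean, the precision-weighted average.
Prior precision 1/σ₀² = 1/9; data precision n/σ² = 30/4 = 7.5.
μ̂ = ((1/9)·10 + 7.5·12.31) / (1/9 + 7.5) = (33637/360)/(137/18) = 33637/2740 ≈ 12.2763.

μ̂_MAP = 12.2763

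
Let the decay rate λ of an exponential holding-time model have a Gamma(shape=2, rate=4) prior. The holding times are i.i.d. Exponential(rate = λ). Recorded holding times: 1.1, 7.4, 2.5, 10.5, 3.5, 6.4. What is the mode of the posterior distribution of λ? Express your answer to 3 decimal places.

The Exponential(rate=λ) likelihood is ∝ λ^n e^(−λΣtᵢ). Here n = 6 and Σtᵢ = 1.1 + 7.4 + 2.5 + 10.5 + 3.5 + 6.4 = 31.4.
Posterior ∝ λe^(−4λ) · λ^6e^(−31.4λ) = λ^7e^(−35.4λ), i.e. Gamma(8, 35.4).
Mode = (a−1)/b = 7/35.4 ≈ 0.198.

λ̂_MAP = 0.198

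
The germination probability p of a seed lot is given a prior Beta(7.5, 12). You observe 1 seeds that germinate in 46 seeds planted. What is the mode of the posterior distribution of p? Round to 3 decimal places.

Prior: Beta(7.5, 12).
Data: 1 success in 46 trials. The binomial likelihood contributes p(1−p)^45, so the posterior is Beta(7.5+1, 12+45) = Beta(8.5, 57).
For Beta(a, b) with a, b > 1 the mode is (a−1)/(a+b−2) = 7.5/63.5 ≈ 0.118.

p̂_MAP = 0.118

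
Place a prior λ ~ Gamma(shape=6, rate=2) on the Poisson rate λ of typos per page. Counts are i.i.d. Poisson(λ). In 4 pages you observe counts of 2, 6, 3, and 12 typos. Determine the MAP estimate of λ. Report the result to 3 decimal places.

λ̂_MAP = 4.667

Σxᵢ = 2+6+3+12 = 23, with n = 4.
Posterior ∝ λ^5e^(−2λ) · λ^23e^(−4λ) = λ^28e^(−6λ), i.e. Gamma(shape=29, rate=6).
The mode of a Gamma(a, b) with a ≥ 1 (shape–rate) is (a−1)/b = 28/6 ≈ 4.667.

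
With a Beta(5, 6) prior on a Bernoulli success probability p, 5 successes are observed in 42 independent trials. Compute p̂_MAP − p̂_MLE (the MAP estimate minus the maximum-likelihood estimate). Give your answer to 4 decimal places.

MAP − MLE = 0.0574

Posterior is Beta(10, 43); MAP = (10−1)/(53−2) = 9/51 ≈ 0.17647.
MLE ignores the prior: p̂_MLE = k/n = 5/42 ≈ 0.11905.
Difference = 9/51 − 5/42 = 41/714 ≈ 0.0574.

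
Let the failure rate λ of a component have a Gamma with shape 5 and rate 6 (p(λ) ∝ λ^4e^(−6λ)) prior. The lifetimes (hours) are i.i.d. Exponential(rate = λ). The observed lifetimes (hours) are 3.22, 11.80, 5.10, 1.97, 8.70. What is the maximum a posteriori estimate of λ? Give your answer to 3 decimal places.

λ̂_MAP = 0.245

The Exponential(rate=λ) likelihood is ∝ λ^n e^(−λΣtᵢ). Here n = 5 and Σtᵢ = 3.22 + 11.80 + 5.10 + 1.97 + 8.70 = 30.79.
Posterior ∝ λ^4e^(−6λ) · λ^5e^(−30.79λ) = λ^9e^(−36.79λ), i.e. Gamma(10, 36.79).
Mode = (a−1)/b = 9/36.79 ≈ 0.245.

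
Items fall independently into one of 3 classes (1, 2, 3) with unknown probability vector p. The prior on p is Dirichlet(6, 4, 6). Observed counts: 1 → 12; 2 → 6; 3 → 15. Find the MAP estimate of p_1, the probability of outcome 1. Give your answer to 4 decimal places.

The posterior is Dirichlet(αᵢ + nᵢ) = Dirichlet(18, 10, 21).
For a Dirichlet(a₁,…,a_K) with all aᵢ > 1, the mode has j-th component (aⱼ − 1)/(Σaᵢ − K).
Here Σaᵢ = 49 and K = 3, so p_1 = (18 − 1)/(49 − 3) = 17/46 ≈ 0.3696.

MAP estimate: 0.3696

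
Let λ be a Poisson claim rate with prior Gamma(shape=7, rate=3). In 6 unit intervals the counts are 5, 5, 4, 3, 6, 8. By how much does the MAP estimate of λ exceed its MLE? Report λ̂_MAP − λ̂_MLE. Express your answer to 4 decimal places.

MAP − MLE = -1.0556

Σxᵢ = 31. Posterior is Gamma(38, 9); MAP = (38−1)/9 = 37/9 ≈ 4.11111.
MLE = x̄ = 31/6 ≈ 5.16667.
Difference = 37/9 − 31/6 = -19/18 ≈ -1.0556.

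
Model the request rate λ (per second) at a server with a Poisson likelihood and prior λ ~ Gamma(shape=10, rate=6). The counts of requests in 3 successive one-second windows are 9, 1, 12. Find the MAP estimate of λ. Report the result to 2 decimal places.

λ̂_MAP = 3.44

Σxᵢ = 9+1+12 = 22, with n = 3.
Posterior ∝ λ^9e^(−6λ) · λ^22e^(−3λ) = λ^31e^(−9λ), i.e. Gamma(shape=32, rate=9).
The mode of a Gamma(a, b) with a ≥ 1 (shape–rate) is (a−1)/b = 31/9 ≈ 3.44.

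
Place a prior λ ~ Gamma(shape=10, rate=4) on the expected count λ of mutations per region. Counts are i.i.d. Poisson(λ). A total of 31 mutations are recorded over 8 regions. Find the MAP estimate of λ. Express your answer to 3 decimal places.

Σxᵢ = 31, n = 8.
Posterior ∝ λ^9e^(−4λ) · λ^31e^(−8λ) = λ^40e^(−12λ), i.e. Gamma(shape=41, rate=12).
The mode of a Gamma(a, b) with a ≥ 1 (shape–rate) is (a−1)/b = 40/12 ≈ 3.333.

λ̂_MAP = 3.333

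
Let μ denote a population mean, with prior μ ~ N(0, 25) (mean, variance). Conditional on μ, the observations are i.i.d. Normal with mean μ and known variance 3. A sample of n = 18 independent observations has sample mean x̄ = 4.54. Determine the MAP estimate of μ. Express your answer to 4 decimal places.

μ̂_MAP = 4.5099

n = 18, x̄ = 4.54.
For a Normal prior and Normal likelihood with known variance, the posterior is Normal; its mode equals its mean, the precision-weighted average.
Prior precision 1/σ₀² = 1/25 = 0.04; data precision n/σ² = 18/3 = 6.
μ̂ = (0.04·0 + 6·4.54) / (0.04 + 6) = 27.24/6.04 = 681/151 ≈ 4.5099.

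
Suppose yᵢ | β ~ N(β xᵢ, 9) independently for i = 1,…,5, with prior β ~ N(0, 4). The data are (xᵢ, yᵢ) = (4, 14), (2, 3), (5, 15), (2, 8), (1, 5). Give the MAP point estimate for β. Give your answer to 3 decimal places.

log p(β | y) = −Σ(yᵢ − βxᵢ)²/(2·9) − β²/(2·4) + const.
Setting the derivative to zero: Σxᵢ(yᵢ − βxᵢ)/9 − β/4 = 0, so β = Σxᵢyᵢ / (Σxᵢ² + σ²/τ²).
Σxᵢyᵢ = 4·14 + 2·3 + 5·15 + 2·8 + 1·5 = 158; Σxᵢ² = 50; σ²/τ² = 2.25.
β̂_MAP = 158 / (50 + 2.25) = 158/52.25 ≈ 3.024.

β̂_MAP = 3.024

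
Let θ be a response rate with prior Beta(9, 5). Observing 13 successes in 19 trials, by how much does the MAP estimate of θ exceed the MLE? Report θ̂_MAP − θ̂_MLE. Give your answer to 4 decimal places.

Posterior is Beta(22, 11); MAP = (22−1)/(33−2) = 21/31 ≈ 0.67742.
MLE ignores the prior: θ̂_MLE = k/n = 13/19 ≈ 0.68421.
Difference = 21/31 − 13/19 = -4/589 ≈ -0.0068.

MAP − MLE = -0.0068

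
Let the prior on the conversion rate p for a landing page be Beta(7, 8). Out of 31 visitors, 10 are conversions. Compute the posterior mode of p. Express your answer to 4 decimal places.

Prior: Beta(7, 8).
Data: 10 successes in 31 trials. The binomial likelihood contributes p^10(1−p)^21, so the posterior is Beta(7+10, 8+21) = Beta(17, 29).
For Beta(a, b) with a, b > 1 the mode is (a−1)/(a+b−2) = 16/44 ≈ 0.3636.

p̂_MAP = 0.3636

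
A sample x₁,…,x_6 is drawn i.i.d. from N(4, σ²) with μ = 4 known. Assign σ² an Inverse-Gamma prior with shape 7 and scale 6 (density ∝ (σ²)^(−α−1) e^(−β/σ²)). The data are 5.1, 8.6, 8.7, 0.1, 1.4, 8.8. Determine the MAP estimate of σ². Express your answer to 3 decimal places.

σ̂²_MAP = 4.612

Sum of squared deviations about the known mean: SS = (5.1−4)² + (8.6−4)² + (8.7−4)² + (0.1−4)² + (1.4−4)² + (8.8−4)² = 89.47.
The Normal likelihood contributes (σ²)^(−n/2) exp(−SS/(2σ²)), so the posterior is Inverse-Gamma(α + n/2, β + SS/2) = Inverse-Gamma(10, 50.735).
The mode of Inverse-Gamma(a, b) is b/(a+1) = 50.735/11 ≈ 4.612.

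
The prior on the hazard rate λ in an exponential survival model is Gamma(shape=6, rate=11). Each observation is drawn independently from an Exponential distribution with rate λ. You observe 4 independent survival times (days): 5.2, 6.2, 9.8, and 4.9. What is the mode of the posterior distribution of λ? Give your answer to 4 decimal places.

λ̂_MAP = 0.2426

The Exponential(rate=λ) likelihood is ∝ λ^n e^(−λΣtᵢ). Here n = 4 and Σtᵢ = 5.2 + 6.2 + 9.8 + 4.9 = 26.1.
Posterior ∝ λ^5e^(−11λ) · λ^4e^(−26.1λ) = λ^9e^(−37.1λ), i.e. Gamma(10, 37.1).
Mode = (a−1)/b = 9/37.1 ≈ 0.2426.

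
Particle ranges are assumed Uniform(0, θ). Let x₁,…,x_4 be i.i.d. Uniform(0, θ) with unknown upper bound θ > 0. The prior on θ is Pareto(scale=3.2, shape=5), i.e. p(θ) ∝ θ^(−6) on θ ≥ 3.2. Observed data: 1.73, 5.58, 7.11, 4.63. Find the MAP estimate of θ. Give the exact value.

θ̂_MAP = 7.11

The Uniform(0, θ) likelihood is θ^(−n) for θ ≥ max(xᵢ), zero otherwise. Here max(xᵢ) = 7.11.
Posterior ∝ θ^(−6) · θ^(−4) = θ^(−10) on θ ≥ max(3.2, 7.11) = 7.11.
This density is strictly decreasing in θ, so the posterior mode lies at the lower boundary of the support.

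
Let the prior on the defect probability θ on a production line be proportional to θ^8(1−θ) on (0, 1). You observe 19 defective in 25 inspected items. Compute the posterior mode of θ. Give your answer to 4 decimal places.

The prior density ∝ θ^8(1−θ)^1 is the kernel of Beta(9, 2).
Data: 19 successes in 25 trials. The binomial likelihood contributes θ^19(1−θ)^6, so the posterior is Beta(9+19, 2+6) = Beta(28, 8).
For Beta(a, b) with a, b > 1 the mode is (a−1)/(a+b−2) = 27/34 ≈ 0.7941.

θ̂_MAP = 0.7941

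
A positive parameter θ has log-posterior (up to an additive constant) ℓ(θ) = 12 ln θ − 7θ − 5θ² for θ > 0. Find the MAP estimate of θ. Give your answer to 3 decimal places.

ℓ'(θ) = 12/θ − 7 − 10θ. Setting this to zero and multiplying by θ: 10θ² + 7θ − 12 = 0.
θ = (−7 + √(7² + 4·10·12)) / (2·10) = (−7 + √529) / 20 = (−7 + 23)/20 = 4/5.
ℓ''(θ) = −12/θ² − 10 < 0, confirming a maximum.

θ̂_MAP = 0.800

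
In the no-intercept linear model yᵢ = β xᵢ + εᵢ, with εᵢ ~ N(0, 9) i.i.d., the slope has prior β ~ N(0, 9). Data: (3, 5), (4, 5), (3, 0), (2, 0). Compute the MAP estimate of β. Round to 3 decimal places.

log p(β | y) = −Σ(yᵢ − βxᵢ)²/(2·9) − β²/(2·9) + const.
Setting the derivative to zero: Σxᵢ(yᵢ − βxᵢ)/9 − β/9 = 0, so β = Σxᵢyᵢ / (Σxᵢ² + σ²/τ²).
Σxᵢyᵢ = 3·5 + 4·5 + 3·0 + 2·0 = 35; Σxᵢ² = 38; σ²/τ² = 1.
β̂_MAP = 35 / (38 + 1) = 35/39 ≈ 0.897.

β̂_MAP = 0.897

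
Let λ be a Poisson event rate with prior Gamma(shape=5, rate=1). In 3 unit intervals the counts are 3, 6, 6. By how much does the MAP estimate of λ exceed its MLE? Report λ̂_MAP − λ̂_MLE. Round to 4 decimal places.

MAP − MLE = -0.2500

Σxᵢ = 15. Posterior is Gamma(20, 4); MAP = (20−1)/4 = 19/4 ≈ 4.75000.
MLE = x̄ = 15/3 ≈ 5.00000.
Difference = 19/4 − 15/3 = -1/4 ≈ -0.2500.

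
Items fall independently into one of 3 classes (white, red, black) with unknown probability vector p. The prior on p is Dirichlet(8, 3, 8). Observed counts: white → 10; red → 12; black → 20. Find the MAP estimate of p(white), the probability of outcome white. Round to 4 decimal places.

The posterior is Dirichlet(αᵢ + nᵢ) = Dirichlet(18, 15, 28).
For a Dirichlet(a₁,…,a_K) with all aᵢ > 1, the mode has j-th component (aⱼ − 1)/(Σaᵢ − K).
Here Σaᵢ = 61 and K = 3, so p(white) = (18 − 1)/(61 − 3) = 17/58 ≈ 0.2931.

MAP estimate of p(white) = 0.2931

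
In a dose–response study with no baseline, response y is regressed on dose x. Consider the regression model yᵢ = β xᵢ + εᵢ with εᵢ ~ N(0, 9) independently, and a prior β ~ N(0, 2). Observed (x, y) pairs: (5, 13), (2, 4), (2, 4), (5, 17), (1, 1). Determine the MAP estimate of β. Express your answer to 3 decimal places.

log p(β | y) = −Σ(yᵢ − βxᵢ)²/(2·9) − β²/(2·2) + const.
Setting the derivative to zero: Σxᵢ(yᵢ − βxᵢ)/9 − β/2 = 0, so β = Σxᵢyᵢ / (Σxᵢ² + σ²/τ²).
Σxᵢyᵢ = 5·13 + 2·4 + 2·4 + 5·17 + 1·1 = 167; Σxᵢ² = 59; σ²/τ² = 4.5.
β̂_MAP = 167 / (59 + 4.5) = 167/63.5 ≈ 2.630.

β̂_MAP = 2.630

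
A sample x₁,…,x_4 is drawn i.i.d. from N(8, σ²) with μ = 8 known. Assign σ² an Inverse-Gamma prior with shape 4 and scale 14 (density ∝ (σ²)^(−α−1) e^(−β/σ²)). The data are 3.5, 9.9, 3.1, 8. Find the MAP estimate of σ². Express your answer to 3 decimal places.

Sum of squared deviations about the known mean: SS = (3.5−8)² + (9.9−8)² + (3.1−8)² + (8−8)² = 47.87.
The Normal likelihood contributes (σ²)^(−n/2) exp(−SS/(2σ²)), so the posterior is Inverse-Gamma(α + n/2, β + SS/2) = Inverse-Gamma(6, 37.935).
The mode of Inverse-Gamma(a, b) is b/(a+1) = 37.935/7 ≈ 5.419.

σ̂²_MAP = 5.419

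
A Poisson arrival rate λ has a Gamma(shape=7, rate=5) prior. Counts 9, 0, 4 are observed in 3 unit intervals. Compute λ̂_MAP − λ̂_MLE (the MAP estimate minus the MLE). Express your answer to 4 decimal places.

Σxᵢ = 13. Posterior is Gamma(20, 8); MAP = (20−1)/8 = 19/8 ≈ 2.37500.
MLE = x̄ = 13/3 ≈ 4.33333.
Difference = 19/8 − 13/3 = -47/24 ≈ -1.9583.

MAP − MLE = -1.9583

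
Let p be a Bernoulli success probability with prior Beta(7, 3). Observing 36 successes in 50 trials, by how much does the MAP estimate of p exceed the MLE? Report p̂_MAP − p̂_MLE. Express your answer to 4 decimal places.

Posterior is Beta(43, 17); MAP = (43−1)/(60−2) = 42/58 ≈ 0.72414.
MLE ignores the prior: p̂_MLE = k/n = 36/50 ≈ 0.72000.
Difference = 42/58 − 36/50 = 3/725 ≈ 0.0041.

MAP − MLE = 0.0041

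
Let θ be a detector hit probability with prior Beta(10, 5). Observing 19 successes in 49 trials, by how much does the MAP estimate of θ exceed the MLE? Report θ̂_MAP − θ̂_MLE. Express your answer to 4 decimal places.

Posterior is Beta(29, 35); MAP = (29−1)/(64−2) = 28/62 ≈ 0.45161.
MLE ignores the prior: θ̂_MLE = k/n = 19/49 ≈ 0.38776.
Difference = 28/62 − 19/49 = 97/1519 ≈ 0.0639.

MAP − MLE = 0.0639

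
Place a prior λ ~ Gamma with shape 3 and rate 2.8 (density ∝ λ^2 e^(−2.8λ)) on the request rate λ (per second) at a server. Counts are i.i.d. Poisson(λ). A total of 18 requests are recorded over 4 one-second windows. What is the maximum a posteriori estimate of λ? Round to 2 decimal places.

λ̂_MAP = 2.94

Σxᵢ = 18, n = 4.
Posterior ∝ λ^2e^(−2.8λ) · λ^18e^(−4λ) = λ^20e^(−6.8λ), i.e. Gamma(shape=21, rate=6.8).
The mode of a Gamma(a, b) with a ≥ 1 (shape–rate) is (a−1)/b = 20/6.8 ≈ 2.94.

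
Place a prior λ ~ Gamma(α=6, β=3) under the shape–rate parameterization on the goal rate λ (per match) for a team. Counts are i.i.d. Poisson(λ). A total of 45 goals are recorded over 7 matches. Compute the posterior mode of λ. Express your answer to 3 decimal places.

Σxᵢ = 45, n = 7.
Posterior ∝ λ^5e^(−3λ) · λ^45e^(−7λ) = λ^50e^(−10λ), i.e. Gamma(shape=51, rate=10).
The mode of a Gamma(a, b) with a ≥ 1 (shape–rate) is (a−1)/b = 50/10 ≈ 5.000.

λ̂_MAP = 5.000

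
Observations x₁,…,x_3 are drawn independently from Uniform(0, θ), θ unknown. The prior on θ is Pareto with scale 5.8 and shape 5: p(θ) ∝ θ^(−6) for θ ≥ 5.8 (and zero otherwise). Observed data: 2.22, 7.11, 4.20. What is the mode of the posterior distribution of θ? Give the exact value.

The Uniform(0, θ) likelihood is θ^(−n) for θ ≥ max(xᵢ), zero otherwise. Here max(xᵢ) = 7.11.
Posterior ∝ θ^(−6) · θ^(−3) = θ^(−9) on θ ≥ max(5.8, 7.11) = 7.11.
This density is strictly decreasing in θ, so the posterior mode lies at the lower boundary of the support.

θ̂_MAP = 7.11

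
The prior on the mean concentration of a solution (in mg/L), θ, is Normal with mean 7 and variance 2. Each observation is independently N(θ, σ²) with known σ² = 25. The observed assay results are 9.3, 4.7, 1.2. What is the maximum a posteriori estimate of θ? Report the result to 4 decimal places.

n = 3; x̄ = (9.3 + 4.7 + 1.2)/3 = 15.2/3 = 76/15 ≈ 5.0667.
For a Normal prior and Normal likelihood with known variance, the posterior is Normal; its mode equals its mean, the precision-weighted average.
Prior precision 1/σ₀² = 1/2 = 0.5; data precision n/σ² = 3/25 = 0.12.
θ̂ = (0.5·7 + 0.12·(76/15)) / (0.5 + 0.12) = 4.108/0.62 = 1027/155 ≈ 6.6258.

θ̂_MAP = 6.6258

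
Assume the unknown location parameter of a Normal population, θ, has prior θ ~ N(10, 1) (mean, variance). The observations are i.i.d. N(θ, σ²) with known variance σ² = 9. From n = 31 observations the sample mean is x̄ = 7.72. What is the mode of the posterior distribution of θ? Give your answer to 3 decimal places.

θ̂_MAP = 8.233

n = 31, x̄ = 7.72.
For a Normal prior and Normal likelihood with known variance, the posterior is Normal; its mode equals its mean, the precision-weighted average.
Prior precision 1/σ₀² = 1/1 = 1; data precision n/σ² = 31/9.
θ̂ = (1·10 + (31/9)·7.72) / (1 + 31/9) = (8233/225)/(40/9) = 8.233.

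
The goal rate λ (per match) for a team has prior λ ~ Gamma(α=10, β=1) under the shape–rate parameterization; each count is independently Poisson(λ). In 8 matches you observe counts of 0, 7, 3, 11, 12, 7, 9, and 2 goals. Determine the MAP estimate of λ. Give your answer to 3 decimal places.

λ̂_MAP = 6.667

Σxᵢ = 0+7+3+11+12+7+9+2 = 51, with n = 8.
Posterior ∝ λ^9e^(−1λ) · λ^51e^(−8λ) = λ^60e^(−9λ), i.e. Gamma(shape=61, rate=9).
The mode of a Gamma(a, b) with a ≥ 1 (shape–rate) is (a−1)/b = 60/9 ≈ 6.667.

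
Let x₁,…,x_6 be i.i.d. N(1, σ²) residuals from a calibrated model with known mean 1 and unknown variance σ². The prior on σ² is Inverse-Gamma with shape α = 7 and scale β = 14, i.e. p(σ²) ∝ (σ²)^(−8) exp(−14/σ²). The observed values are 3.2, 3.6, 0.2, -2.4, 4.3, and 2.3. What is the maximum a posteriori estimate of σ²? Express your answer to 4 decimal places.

Sum of squared deviations about the known mean: SS = (3.2−1)² + (3.6−1)² + (0.2−1)² + (-2.4−1)² + (4.3−1)² + (2.3−1)² = 36.38.
The Normal likelihood contributes (σ²)^(−n/2) exp(−SS/(2σ²)), so the posterior is Inverse-Gamma(α + n/2, β + SS/2) = Inverse-Gamma(10, 32.19).
The mode of Inverse-Gamma(a, b) is b/(a+1) = 32.19/11 ≈ 2.9264.

σ̂²_MAP = 2.9264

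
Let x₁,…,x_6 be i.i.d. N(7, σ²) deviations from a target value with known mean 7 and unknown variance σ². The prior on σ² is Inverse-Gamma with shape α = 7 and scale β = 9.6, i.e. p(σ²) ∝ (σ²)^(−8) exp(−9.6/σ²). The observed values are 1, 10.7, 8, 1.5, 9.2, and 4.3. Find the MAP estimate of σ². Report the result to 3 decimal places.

σ̂²_MAP = 5.103

Sum of squared deviations about the known mean: SS = (1−7)² + (10.7−7)² + (8−7)² + (1.5−7)² + (9.2−7)² + (4.3−7)² = 93.07.
The Normal likelihood contributes (σ²)^(−n/2) exp(−SS/(2σ²)), so the posterior is Inverse-Gamma(α + n/2, β + SS/2) = Inverse-Gamma(10, 56.135).
The mode of Inverse-Gamma(a, b) is b/(a+1) = 56.135/11 ≈ 5.103.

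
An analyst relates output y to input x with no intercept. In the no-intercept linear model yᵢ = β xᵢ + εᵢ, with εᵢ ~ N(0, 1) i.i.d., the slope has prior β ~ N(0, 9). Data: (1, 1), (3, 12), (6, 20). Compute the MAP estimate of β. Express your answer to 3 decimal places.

log p(β | y) = −Σ(yᵢ − βxᵢ)²/(2·1) − β²/(2·9) + const.
Setting the derivative to zero: Σxᵢ(yᵢ − βxᵢ)/1 − β/9 = 0, so β = Σxᵢyᵢ / (Σxᵢ² + σ²/τ²).
Σxᵢyᵢ = 1·1 + 3·12 + 6·20 = 157; Σxᵢ² = 46; σ²/τ² = 1/9.
β̂_MAP = 157 / (46 + 1/9) = 157/(415/9) = 1413/415 ≈ 3.405.

β̂_MAP = 3.405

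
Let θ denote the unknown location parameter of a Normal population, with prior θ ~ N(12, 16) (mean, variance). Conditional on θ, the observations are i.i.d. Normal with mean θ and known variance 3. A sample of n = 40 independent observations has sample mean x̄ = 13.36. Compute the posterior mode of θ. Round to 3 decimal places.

θ̂_MAP = 13.354

n = 40, x̄ = 13.36.
For a Normal prior and Normal likelihood with known variance, the posterior is Normal; its mode equals its mean, the precision-weighted average.
Prior precision 1/σ₀² = 1/16 = 0.0625; data precision n/σ² = 40/3.
θ̂ = (0.0625·12 + (40/3)·13.36) / (0.0625 + 40/3) = (10733/60)/(643/48) = 42932/3215 ≈ 13.354.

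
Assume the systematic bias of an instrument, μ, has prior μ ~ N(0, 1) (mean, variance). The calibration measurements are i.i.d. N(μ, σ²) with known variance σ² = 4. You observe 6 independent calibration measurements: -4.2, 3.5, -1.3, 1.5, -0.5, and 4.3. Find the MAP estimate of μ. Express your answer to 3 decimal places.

μ̂_MAP = 0.330

n = 6; x̄ = ((-4.2) + 3.5 + (-1.3) + 1.5 + (-0.5) + 4.3)/6 = 3.3/6 = 0.55.
For a Normal prior and Normal likelihood with known variance, the posterior is Normal; its mode equals its mean, the precision-weighted average.
Prior precision 1/σ₀² = 1/1 = 1; data precision n/σ² = 6/4 = 1.5.
μ̂ = (1·0 + 1.5·0.55) / (1 + 1.5) = 0.825/2.5 = 0.330.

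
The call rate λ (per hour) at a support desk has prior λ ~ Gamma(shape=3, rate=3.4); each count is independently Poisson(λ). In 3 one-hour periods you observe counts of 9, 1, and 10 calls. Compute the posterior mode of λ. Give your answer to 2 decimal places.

Σxᵢ = 9+1+10 = 20, with n = 3.
Posterior ∝ λ^2e^(−3.4λ) · λ^20e^(−3λ) = λ^22e^(−6.4λ), i.e. Gamma(shape=23, rate=6.4).
The mode of a Gamma(a, b) with a ≥ 1 (shape–rate) is (a−1)/b = 22/6.4 ≈ 3.44.

λ̂_MAP = 3.44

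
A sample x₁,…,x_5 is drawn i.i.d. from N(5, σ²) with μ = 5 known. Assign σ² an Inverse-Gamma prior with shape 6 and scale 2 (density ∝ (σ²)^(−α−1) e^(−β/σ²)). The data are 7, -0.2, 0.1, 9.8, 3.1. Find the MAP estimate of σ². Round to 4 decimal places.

σ̂²_MAP = 4.5105

Sum of squared deviations about the known mean: SS = (7−5)² + (-0.2−5)² + (0.1−5)² + (9.8−5)² + (3.1−5)² = 81.7.
The Normal likelihood contributes (σ²)^(−n/2) exp(−SS/(2σ²)), so the posterior is Inverse-Gamma(α + n/2, β + SS/2) = Inverse-Gamma(8.5, 42.85).
The mode of Inverse-Gamma(a, b) is b/(a+1) = 42.85/9.5 ≈ 4.5105.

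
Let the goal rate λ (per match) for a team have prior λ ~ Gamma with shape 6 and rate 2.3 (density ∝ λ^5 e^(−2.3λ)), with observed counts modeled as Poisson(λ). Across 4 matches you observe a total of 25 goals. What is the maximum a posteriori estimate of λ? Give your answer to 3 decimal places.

λ̂_MAP = 4.762

Σxᵢ = 25, n = 4.
Posterior ∝ λ^5e^(−2.3λ) · λ^25e^(−4λ) = λ^30e^(−6.3λ), i.e. Gamma(shape=31, rate=6.3).
The mode of a Gamma(a, b) with a ≥ 1 (shape–rate) is (a−1)/b = 30/6.3 ≈ 4.762.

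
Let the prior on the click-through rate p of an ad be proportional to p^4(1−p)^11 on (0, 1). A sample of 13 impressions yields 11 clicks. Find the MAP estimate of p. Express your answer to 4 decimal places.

p̂_MAP = 0.5357

The prior density ∝ p^4(1−p)^11 is the kernel of Beta(5, 12).
Data: 11 successes in 13 trials. The binomial likelihood contributes p^11(1−p)^2, so the posterior is Beta(5+11, 12+2) = Beta(16, 14).
For Beta(a, b) with a, b > 1 the mode is (a−1)/(a+b−2) = 15/28 ≈ 0.5357.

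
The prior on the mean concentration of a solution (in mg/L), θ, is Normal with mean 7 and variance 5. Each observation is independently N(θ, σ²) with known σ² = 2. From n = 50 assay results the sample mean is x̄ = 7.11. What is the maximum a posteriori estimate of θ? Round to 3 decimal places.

θ̂_MAP = 7.109

n = 50, x̄ = 7.11.
For a Normal prior and Normal likelihood with known variance, the posterior is Normal; its mode equals its mean, the precision-weighted average.
Prior precision 1/σ₀² = 1/5 = 0.2; data precision n/σ² = 50/2 = 25.
θ̂ = (0.2·7 + 25·7.11) / (0.2 + 25) = 179.15/25.2 = 3583/504 ≈ 7.109.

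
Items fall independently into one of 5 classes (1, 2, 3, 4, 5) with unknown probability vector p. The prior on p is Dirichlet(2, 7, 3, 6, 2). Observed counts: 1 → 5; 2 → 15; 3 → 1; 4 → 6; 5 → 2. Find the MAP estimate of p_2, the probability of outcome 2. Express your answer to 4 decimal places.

MAP estimate: 0.4773

The posterior is Dirichlet(αᵢ + nᵢ) = Dirichlet(7, 22, 4, 12, 4).
For a Dirichlet(a₁,…,a_K) with all aᵢ > 1, the mode has j-th component (aⱼ − 1)/(Σaᵢ − K).
Here Σaᵢ = 49 and K = 5, so p_2 = (22 − 1)/(49 − 5) = 21/44 ≈ 0.4773.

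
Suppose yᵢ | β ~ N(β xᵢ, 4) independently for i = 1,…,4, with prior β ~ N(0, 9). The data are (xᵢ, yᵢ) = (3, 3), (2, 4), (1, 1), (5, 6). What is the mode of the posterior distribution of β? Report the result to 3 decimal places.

β̂_MAP = 1.217

log p(β | y) = −Σ(yᵢ − βxᵢ)²/(2·4) − β²/(2·9) + const.
Setting the derivative to zero: Σxᵢ(yᵢ − βxᵢ)/4 − β/9 = 0, so β = Σxᵢyᵢ / (Σxᵢ² + σ²/τ²).
Σxᵢyᵢ = 3·3 + 2·4 + 1·1 + 5·6 = 48; Σxᵢ² = 39; σ²/τ² = 4/9.
β̂_MAP = 48 / (39 + 4/9) = 48/(355/9) = 432/355 ≈ 1.217.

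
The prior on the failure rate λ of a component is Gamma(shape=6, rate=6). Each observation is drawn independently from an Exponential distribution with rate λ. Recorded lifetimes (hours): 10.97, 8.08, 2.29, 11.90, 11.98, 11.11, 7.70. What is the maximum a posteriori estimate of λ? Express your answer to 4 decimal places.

λ̂_MAP = 0.1714

The Exponential(rate=λ) likelihood is ∝ λ^n e^(−λΣtᵢ). Here n = 7 and Σtᵢ = 10.97 + 8.08 + 2.29 + 11.90 + 11.98 + 11.11 + 7.70 = 64.03.
Posterior ∝ λ^5e^(−6λ) · λ^7e^(−64.03λ) = λ^12e^(−70.03λ), i.e. Gamma(13, 70.03).
Mode = (a−1)/b = 12/70.03 ≈ 0.1714.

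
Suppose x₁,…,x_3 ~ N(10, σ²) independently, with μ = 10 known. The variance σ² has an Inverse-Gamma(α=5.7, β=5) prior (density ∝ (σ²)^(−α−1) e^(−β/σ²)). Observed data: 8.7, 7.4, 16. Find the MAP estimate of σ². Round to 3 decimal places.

Sum of squared deviations about the known mean: SS = (8.7−10)² + (7.4−10)² + (16−10)² = 44.45.
The Normal likelihood contributes (σ²)^(−n/2) exp(−SS/(2σ²)), so the posterior is Inverse-Gamma(α + n/2, β + SS/2) = Inverse-Gamma(7.2, 27.225).
The mode of Inverse-Gamma(a, b) is b/(a+1) = 27.225/8.2 ≈ 3.320.

σ̂²_MAP = 3.320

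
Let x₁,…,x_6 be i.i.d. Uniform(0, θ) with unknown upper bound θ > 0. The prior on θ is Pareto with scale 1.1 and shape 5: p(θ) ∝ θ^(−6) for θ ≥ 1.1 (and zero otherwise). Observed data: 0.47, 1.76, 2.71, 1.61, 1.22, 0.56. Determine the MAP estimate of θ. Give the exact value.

The Uniform(0, θ) likelihood is θ^(−n) for θ ≥ max(xᵢ), zero otherwise. Here max(xᵢ) = 2.71.
Posterior ∝ θ^(−6) · θ^(−6) = θ^(−12) on θ ≥ max(1.1, 2.71) = 2.71.
This density is strictly decreasing in θ, so the posterior mode lies at the lower boundary of the support.

θ̂_MAP = 2.71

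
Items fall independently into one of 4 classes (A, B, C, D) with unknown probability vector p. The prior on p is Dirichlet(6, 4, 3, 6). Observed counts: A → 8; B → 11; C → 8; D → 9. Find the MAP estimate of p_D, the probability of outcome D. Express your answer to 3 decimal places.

MAP estimate of p_D = 0.275

The posterior is Dirichlet(αᵢ + nᵢ) = Dirichlet(14, 15, 11, 15).
For a Dirichlet(a₁,…,a_K) with all aᵢ > 1, the mode has j-th component (aⱼ − 1)/(Σaᵢ − K).
Here Σaᵢ = 55 and K = 4, so p_D = (15 − 1)/(55 − 4) = 14/51 ≈ 0.275.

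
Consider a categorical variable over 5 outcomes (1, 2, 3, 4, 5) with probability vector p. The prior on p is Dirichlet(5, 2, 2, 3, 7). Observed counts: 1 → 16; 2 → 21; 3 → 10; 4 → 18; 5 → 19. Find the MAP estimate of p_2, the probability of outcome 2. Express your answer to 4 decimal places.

MAP estimate: 0.2245

The posterior is Dirichlet(αᵢ + nᵢ) = Dirichlet(21, 23, 12, 21, 26).
For a Dirichlet(a₁,…,a_K) with all aᵢ > 1, the mode has j-th component (aⱼ − 1)/(Σaᵢ − K).
Here Σaᵢ = 103 and K = 5, so p_2 = (23 − 1)/(103 − 5) = 22/98 ≈ 0.2245.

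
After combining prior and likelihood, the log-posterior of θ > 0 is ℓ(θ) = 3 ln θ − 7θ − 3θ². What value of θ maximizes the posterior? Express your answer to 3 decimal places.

θ̂_MAP = 0.333

ℓ'(θ) = 3/θ − 7 − 6θ. Setting this to zero and multiplying by θ: 6θ² + 7θ − 3 = 0.
θ = (−7 + √(7² + 4·6·3)) / (2·6) = (−7 + √121) / 12 = (−7 + 11)/12 = 1/3.
ℓ''(θ) = −3/θ² − 6 < 0, confirming a maximum.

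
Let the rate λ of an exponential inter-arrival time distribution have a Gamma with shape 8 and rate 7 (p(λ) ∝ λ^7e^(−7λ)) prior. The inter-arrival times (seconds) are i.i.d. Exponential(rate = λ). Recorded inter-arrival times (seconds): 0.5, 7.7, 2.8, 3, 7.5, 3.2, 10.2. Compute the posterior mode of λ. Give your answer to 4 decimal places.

The Exponential(rate=λ) likelihood is ∝ λ^n e^(−λΣtᵢ). Here n = 7 and Σtᵢ = 0.5 + 7.7 + 2.8 + 3 + 7.5 + 3.2 + 10.2 = 34.9.
Posterior ∝ λ^7e^(−7λ) · λ^7e^(−34.9λ) = λ^14e^(−41.9λ), i.e. Gamma(15, 41.9).
Mode = (a−1)/b = 14/41.9 ≈ 0.3341.

λ̂_MAP = 0.3341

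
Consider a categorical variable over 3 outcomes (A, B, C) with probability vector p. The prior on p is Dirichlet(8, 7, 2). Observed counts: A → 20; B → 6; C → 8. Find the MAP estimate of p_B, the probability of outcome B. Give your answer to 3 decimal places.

MAP estimate of p_B = 0.250

The posterior is Dirichlet(αᵢ + nᵢ) = Dirichlet(28, 13, 10).
For a Dirichlet(a₁,…,a_K) with all aᵢ > 1, the mode has j-th component (aⱼ − 1)/(Σaᵢ − K).
Here Σaᵢ = 51 and K = 3, so p_B = (13 − 1)/(51 − 3) = 12/48 ≈ 0.250.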